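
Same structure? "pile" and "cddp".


Pattern of "pile": [0, 1, 2, 3]
Pattern of "cddp": [0, 1, 1, 2]
Patterns do not match
Same pattern = No


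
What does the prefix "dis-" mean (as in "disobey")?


Prefix: dis-
Example: disobey = dis- + obey
Meaning = not / opposite


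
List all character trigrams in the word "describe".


Word: "describe" (length 8)
Number of trigrams = 8 - 3 + 1 = 6
  Position 0: "des"
  Position 1: "esc"
  Position 2: "scr"
  Position 3: "cri"
  Position 4: "rib"
  Position 5: "ibe"
Trigrams = "des", "esc", "scr", "cri", "rib", "ibe"


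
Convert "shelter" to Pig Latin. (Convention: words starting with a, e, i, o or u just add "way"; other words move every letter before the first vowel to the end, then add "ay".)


Word: "shelter"
Starts with consonant(s) → move to end, add 'ay'
Consonant cluster: "sh"
Pig Latin = "eltershay"


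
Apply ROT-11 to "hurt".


Word: "hurt"
Shift: 11
Each letter → (letter + shift) mod 26:
  'h' (7) + 11 = 18 → 's'
  'u' (20) + 11 = 5 → 'f'
  'r' (17) + 11 = 2 → 'c'
  't' (19) + 11 = 4 → 'e'
Result = "sfce"


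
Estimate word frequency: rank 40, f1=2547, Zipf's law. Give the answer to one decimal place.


Zipf's law: f(r) = f(1) / r
f(1) = 2547
f(40) = 2547 / 40
= 63.7 occurrences


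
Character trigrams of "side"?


Word: "side" (length 4)
Number of trigrams = 4 - 3 + 1 = 2
  Position 0: "sid"
  Position 1: "ide"
Trigrams = "sid", "ide"


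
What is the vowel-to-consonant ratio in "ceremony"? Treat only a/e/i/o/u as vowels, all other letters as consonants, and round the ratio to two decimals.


Word: "ceremony"
Vowels (a,e,i,o,u): 3
Consonants: 5
Ratio = 3/5
= 0.60


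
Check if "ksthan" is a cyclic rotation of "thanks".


Word: "thanks", Candidate: "ksthan"
Method: check if candidate is substring of word+word
"thanksthanks" contains "ksthan"? Yes
Is rotation = Yes


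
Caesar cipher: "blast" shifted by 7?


Word: "blast"
Shift: 7
Each letter → (letter + shift) mod 26:
  'b' (1) + 7 = 8 → 'i'
  'l' (11) + 7 = 18 → 's'
  'a' (0) + 7 = 7 → 'h'
  's' (18) + 7 = 25 → 'z'
  't' (19) + 7 = 0 → 'a'
Result = "ishza"


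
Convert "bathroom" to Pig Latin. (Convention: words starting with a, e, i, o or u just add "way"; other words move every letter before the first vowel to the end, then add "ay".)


Word: "bathroom"
Starts with consonant(s) → move to end, add 'ay'
Consonant cluster: "b"
Pig Latin = "athroombay"


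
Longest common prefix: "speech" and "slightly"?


Word 1: "speech"
Word 2: "slightly"
Comparing from start:
  Pos 0: 's' == 's'
  Pos 1: 'p' != 'l' (stop)
LCP = "s" (length 1)


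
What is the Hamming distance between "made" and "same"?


Comparing character by character (same length = 4):
  Pos 0: 'm' vs 's' !=
  Pos 1: 'a' vs 'a' =
  Pos 2: 'd' vs 'm' !=
  Pos 3: 'e' vs 'e' =
Hamming distance = 2


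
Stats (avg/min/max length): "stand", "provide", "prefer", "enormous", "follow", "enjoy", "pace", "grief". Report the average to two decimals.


Lengths: "stand"=5, "provide"=7, "prefer"=6, "enormous"=8, "follow"=6, "enjoy"=5, "pace"=4, "grief"=5
Sum = 46, Count = 8
Average = 46/8 = 5.75
= avg=5.75, min=4, max=8


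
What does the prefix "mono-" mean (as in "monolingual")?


Prefix: mono-
Example: monolingual = mono- + lingual
Meaning = one


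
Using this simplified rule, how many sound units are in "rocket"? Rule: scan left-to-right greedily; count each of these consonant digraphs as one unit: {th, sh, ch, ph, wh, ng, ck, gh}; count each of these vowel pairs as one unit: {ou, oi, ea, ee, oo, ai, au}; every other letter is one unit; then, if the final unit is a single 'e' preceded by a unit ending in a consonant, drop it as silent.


Word: "rocket" (6 letters)
Left-to-right scan:
  (1) 'r' (letter)
  (2) 'o' (letter)
  (3) 'ck' (digraph)
  (4) 'e' (letter)
  (5) 't' (letter)
Units from scan: 5
Sound units = 5 units


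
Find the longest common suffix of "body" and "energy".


Word 1: "body"
Word 2: "energy"
Comparing from end:
  Pos -1: 'y' == 'y'
  Pos -2: 'd' != 'g' (stop)
LCS = "y" (length 1)


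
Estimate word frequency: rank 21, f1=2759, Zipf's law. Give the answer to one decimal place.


Zipf's law: f(r) = f(1) / r
f(1) = 2759
f(21) = 2759 / 21
= 131.4 occurrences


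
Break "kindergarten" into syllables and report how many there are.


Word: "kindergarten"
Syllable breakdown: kin / der / gar / ten
Counting: 4 parts
= 4 syllables


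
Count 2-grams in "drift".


Word: "drift" (length 5)
Number of 2-grams = length - 2 + 1 = 5 - 2 + 1
= 4


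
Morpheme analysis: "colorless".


Word: "colorless"
Morphemes: color | -less
Each morpheme carries meaning
= 2 morphemes


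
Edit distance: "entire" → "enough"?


Word 1: "entire" (length 6)
Word 2: "enough" (length 6)
One optimal edit sequence (insert/delete/substitute each cost 1):
  1. keep 'e'
  2. keep 'n'
  3. substitute 't' -> 'o'  (+1)
  4. substitute 'i' -> 'u'  (+1)
  5. substitute 'r' -> 'g'  (+1)
  6. substitute 'e' -> 'h'  (+1)
Total edit operations: 4
Edit distance = 4


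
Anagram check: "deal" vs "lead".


Word 1: "deal" → sorted: adel
Word 2: "lead" → sorted: adel
Same letters? adel == adel
Anagram = Yes


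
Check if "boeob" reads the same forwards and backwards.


Word: "boeob"
Reversed: "boeob"
Forward == Backward? boeob == boeob
Palindrome = Yes


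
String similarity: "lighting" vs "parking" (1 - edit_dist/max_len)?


Word 1: "lighting" (length 8)
Word 2: "parking" (length 7)
One optimal edit sequence:
  1. delete 'l'  (+1)
  2. substitute 'i' -> 'p'  (+1)
  3. substitute 'g' -> 'a'  (+1)
  4. substitute 'h' -> 'r'  (+1)
  5. substitute 't' -> 'k'  (+1)
  6. keep 'i'
  7. keep 'n'
  8. keep 'g'
Edit distance = 5
Max length = max(8, 7) = 8
Similarity = 1 - 5/8
= 0.3750


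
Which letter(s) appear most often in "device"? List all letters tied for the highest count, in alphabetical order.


Word: "device"
Letter counts:
  'c': 1
  'd': 1
  'e': 2
  'i': 1
  'v': 1
Maximum count = 2
Most frequent = 'e' (2 times each)


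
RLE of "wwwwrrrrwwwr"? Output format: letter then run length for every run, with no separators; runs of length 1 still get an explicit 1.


String: "wwwwrrrrwwwr"
Scanning for consecutive runs:
  'w' x 4
  'r' x 4
  'w' x 3
  'r' x 1
RLE = "w4r4w3r1"


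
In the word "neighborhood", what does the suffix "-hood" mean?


Suffix: -hood
Example: neighborhood = neighbor + -hood
Meaning = state / condition


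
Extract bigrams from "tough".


Word: "tough" (length 5)
Number of bigrams = 5 - 2 + 1 = 4
  Position 0: "to"
  Position 1: "ou"
  Position 2: "ug"
  Position 3: "gh"
Bigrams = "to", "ou", "ug", "gh"


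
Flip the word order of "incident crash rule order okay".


Original: "incident crash rule order okay"
Words (1..n): incident | crash | rule | order | okay
Reversed (n..1): okay | order | rule | crash | incident
Result = "okay order rule crash incident"


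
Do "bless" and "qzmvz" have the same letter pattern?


Pattern of "bless": [0, 1, 2, 3, 3]
Pattern of "qzmvz": [0, 1, 2, 3, 1]
Patterns do not match
Same pattern = No


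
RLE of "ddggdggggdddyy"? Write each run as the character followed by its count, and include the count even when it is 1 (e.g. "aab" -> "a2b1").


String: "ddggdggggdddyy"
Scanning for consecutive runs:
  'd' x 2
  'g' x 2
  'd' x 1
  'g' x 4
  'd' x 3
  'y' x 2
RLE = "d2g2d1g4d3y2"


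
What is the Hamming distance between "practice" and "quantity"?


Comparing character by character (same length = 8):
  Pos 0: 'p' vs 'q' !=
  Pos 1: 'r' vs 'u' !=
  Pos 2: 'a' vs 'a' =
  Pos 3: 'c' vs 'n' !=
  Pos 4: 't' vs 't' =
  Pos 5: 'i' vs 'i' =
  Pos 6: 'c' vs 't' !=
  Pos 7: 'e' vs 'y' !=
Hamming distance = 5


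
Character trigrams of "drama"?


Word: "drama" (length 5)
Number of trigrams = 5 - 3 + 1 = 3
  Position 0: "dra"
  Position 1: "ram"
  Position 2: "ama"
Trigrams = "dra", "ram", "ama"


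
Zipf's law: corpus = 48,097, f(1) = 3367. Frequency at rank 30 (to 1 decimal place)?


Zipf's law: f(r) = f(1) / r
f(1) = 3367
f(30) = 3367 / 30
= 112.2 occurrences


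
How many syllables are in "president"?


Word: "president"
Syllable breakdown: pres / i / dent
Counting: 3 parts
= 3 syllables


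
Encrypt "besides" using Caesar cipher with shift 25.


Word: "besides"
Shift: 25
Each letter → (letter + shift) mod 26:
  'b' (1) + 25 = 0 → 'a'
  'e' (4) + 25 = 3 → 'd'
  's' (18) + 25 = 17 → 'r'
  'i' (8) + 25 = 7 → 'h'
  'd' (3) + 25 = 2 → 'c'
  'e' (4) + 25 = 3 → 'd'
  's' (18) + 25 = 17 → 'r'
Result = "adrhcdr"


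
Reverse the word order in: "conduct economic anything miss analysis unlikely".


Original: "conduct economic anything miss analysis unlikely"
Words (1..n): conduct | economic | anything | miss | analysis | unlikely
Reversed (n..1): unlikely | analysis | miss | anything | economic | conduct
Result = "unlikely analysis miss anything economic conduct"


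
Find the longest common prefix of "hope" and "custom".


Word 1: "hope"
Word 2: "custom"
Comparing from start:
  Pos 0: 'h' != 'c' (stop)
LCP = "" (length 0)


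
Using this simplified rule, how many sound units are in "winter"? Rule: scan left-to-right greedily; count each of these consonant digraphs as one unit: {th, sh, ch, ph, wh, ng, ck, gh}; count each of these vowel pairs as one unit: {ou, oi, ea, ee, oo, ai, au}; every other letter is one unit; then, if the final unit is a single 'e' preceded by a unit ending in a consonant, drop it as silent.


Word: "winter" (6 letters)
Left-to-right scan:
  (1) 'w' (letter)
  (2) 'i' (letter)
  (3) 'n' (letter)
  (4) 't' (letter)
  (5) 'e' (letter)
  (6) 'r' (letter)
Units from scan: 6
Sound units = 6 units


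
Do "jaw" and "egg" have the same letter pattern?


Pattern of "jaw": [0, 1, 2]
Pattern of "egg": [0, 1, 1]
Patterns do not match
Same pattern = No


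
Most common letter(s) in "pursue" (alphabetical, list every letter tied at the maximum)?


Word: "pursue"
Letter counts:
  'e': 1
  'p': 1
  'r': 1
  's': 1
  'u': 2
Maximum count = 2
Most frequent = 'u' (2 times each)


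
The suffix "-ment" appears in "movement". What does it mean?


Suffix: -ment
Example: movement (move + -ment)
Meaning = result of action


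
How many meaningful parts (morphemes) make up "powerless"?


Word: "powerless"
Morphemes: power | -less
Each morpheme carries meaning
= 2 morphemes


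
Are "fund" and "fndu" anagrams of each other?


Word 1: "fund" → sorted: dfnu
Word 2: "fndu" → sorted: dfnu
Same letters? dfnu == dfnu
Anagram = Yes


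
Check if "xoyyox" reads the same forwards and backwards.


Word: "xoyyox"
Reversed: "xoyyox"
Forward == Backward? xoyyox == xoyyox
Palindrome = Yes


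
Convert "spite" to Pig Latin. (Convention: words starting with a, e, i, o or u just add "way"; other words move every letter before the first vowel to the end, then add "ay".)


Word: "spite"
Starts with consonant(s) → move to end, add 'ay'
Consonant cluster: "sp"
Pig Latin = "itespay"


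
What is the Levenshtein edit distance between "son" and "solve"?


Word 1: "son" (length 3)
Word 2: "solve" (length 5)
One optimal edit sequence (insert/delete/substitute each cost 1):
  1. keep 's'
  2. keep 'o'
  3. insert 'l'  (+1)
  4. insert 'v'  (+1)
  5. substitute 'n' -> 'e'  (+1)
Total edit operations: 3
Edit distance = 3


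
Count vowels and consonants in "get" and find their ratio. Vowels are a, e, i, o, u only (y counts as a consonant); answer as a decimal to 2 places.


Word: "get"
Vowels (a,e,i,o,u): 1
Consonants: 2
Ratio = 1/2
= 0.50


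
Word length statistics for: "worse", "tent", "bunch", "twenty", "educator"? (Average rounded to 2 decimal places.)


Lengths: "worse"=5, "tent"=4, "bunch"=5, "twenty"=6, "educator"=8
Sum = 28, Count = 5
Average = 28/5 = 5.60
= avg=5.60, min=4, max=8


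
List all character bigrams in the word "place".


Word: "place" (length 5)
Number of bigrams = 5 - 2 + 1 = 4
  Position 0: "pl"
  Position 1: "la"
  Position 2: "ac"
  Position 3: "ce"
Bigrams = "pl", "la", "ac", "ce"


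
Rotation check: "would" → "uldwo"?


Word: "would", Candidate: "uldwo"
Method: check if candidate is substring of word+word
"wouldwould" contains "uldwo"? Yes
Is rotation = Yes


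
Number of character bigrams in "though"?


Word: "though" (length 6)
Number of 2-grams = length - 2 + 1 = 6 - 2 + 1
= 5


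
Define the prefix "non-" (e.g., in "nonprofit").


Prefix: non-
As in: nonprofit -> non- + profit
Meaning = not


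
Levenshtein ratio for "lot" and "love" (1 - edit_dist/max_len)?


Word 1: "lot" (length 3)
Word 2: "love" (length 4)
One optimal edit sequence:
  1. keep 'l'
  2. keep 'o'
  3. insert 'v'  (+1)
  4. substitute 't' -> 'e'  (+1)
Edit distance = 2
Max length = max(3, 4) = 4
Similarity = 1 - 2/4
= 0.5000


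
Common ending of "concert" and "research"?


Word 1: "concert"
Word 2: "research"
Comparing from end:
  Pos -1: 't' != 'h' (stop)
LCS = "" (length 0)


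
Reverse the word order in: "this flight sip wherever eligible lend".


Original: "this flight sip wherever eligible lend"
Words (1..n): this | flight | sip | wherever | eligible | lend
Reversed (n..1): lend | eligible | wherever | sip | flight | this
Result = "lend eligible wherever sip flight this"


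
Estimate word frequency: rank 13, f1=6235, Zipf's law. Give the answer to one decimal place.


Zipf's law: f(r) = f(1) / r
f(1) = 6235
f(13) = 6235 / 13
= 479.6 occurrences


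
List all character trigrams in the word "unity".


Word: "unity" (length 5)
Number of trigrams = 5 - 3 + 1 = 3
  Position 0: "uni"
  Position 1: "nit"
  Position 2: "ity"
Trigrams = "uni", "nit", "ity"


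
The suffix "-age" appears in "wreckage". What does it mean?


Suffix: -age
As in: wreckage -> wreck + -age
Meaning = result / collection


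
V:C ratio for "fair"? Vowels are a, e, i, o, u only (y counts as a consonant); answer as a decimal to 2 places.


Word: "fair"
Vowels (a,e,i,o,u): 2
Consonants: 2
Ratio = 2/2
= 1.00


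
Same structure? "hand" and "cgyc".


Pattern of "hand": [0, 1, 2, 3]
Pattern of "cgyc": [0, 1, 2, 0]
Patterns do not match
Same pattern = No


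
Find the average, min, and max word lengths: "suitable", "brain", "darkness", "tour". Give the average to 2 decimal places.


Lengths: "suitable"=8, "brain"=5, "darkness"=8, "tour"=4
Sum = 25, Count = 4
Average = 25/4 = 6.25
= avg=6.25, min=4, max=8


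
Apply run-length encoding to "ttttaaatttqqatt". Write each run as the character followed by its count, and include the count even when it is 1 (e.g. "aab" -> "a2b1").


String: "ttttaaatttqqatt"
Scanning for consecutive runs:
  't' x 4
  'a' x 3
  't' x 3
  'q' x 2
  'a' x 1
  't' x 2
RLE = "t4a3t3q2a1t2"


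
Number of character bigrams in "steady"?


Word: "steady" (length 6)
Number of 2-grams = length - 2 + 1 = 6 - 2 + 1
= 5


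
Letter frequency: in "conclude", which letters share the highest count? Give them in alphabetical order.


Word: "conclude"
Letter counts:
  'c': 2
  'd': 1
  'e': 1
  'l': 1
  'n': 1
  'o': 1
  'u': 1
Maximum count = 2
Most frequent = 'c' (2 times each)


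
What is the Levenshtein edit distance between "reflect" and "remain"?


Word 1: "reflect" (length 7)
Word 2: "remain" (length 6)
One optimal edit sequence (insert/delete/substitute each cost 1):
  1. keep 'r'
  2. keep 'e'
  3. delete 'f'  (+1)
  4. substitute 'l' -> 'm'  (+1)
  5. substitute 'e' -> 'a'  (+1)
  6. substitute 'c' -> 'i'  (+1)
  7. substitute 't' -> 'n'  (+1)
Total edit operations: 5
Edit distance = 5


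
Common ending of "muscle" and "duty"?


Word 1: "muscle"
Word 2: "duty"
Comparing from end:
  Pos -1: 'e' != 'y' (stop)
LCS = "" (length 0)


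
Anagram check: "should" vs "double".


Word 1: "should" → sorted: dhlosu
Word 2: "double" → sorted: bdelou
Same letters? dhlosu != bdelou
Anagram = No


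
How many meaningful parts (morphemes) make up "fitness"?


Word: "fitness"
Morphemes: fit | -ness
Each morpheme carries meaning
= 2 morphemes


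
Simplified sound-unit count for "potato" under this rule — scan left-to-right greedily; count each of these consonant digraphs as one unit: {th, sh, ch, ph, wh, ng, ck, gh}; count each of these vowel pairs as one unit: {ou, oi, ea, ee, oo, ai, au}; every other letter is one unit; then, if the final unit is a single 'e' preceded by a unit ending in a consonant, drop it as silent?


Word: "potato" (6 letters)
Left-to-right scan:
  (1) 'p' (letter)
  (2) 'o' (letter)
  (3) 't' (letter)
  (4) 'a' (letter)
  (5) 't' (letter)
  (6) 'o' (letter)
Units from scan: 6
Sound units = 6 units


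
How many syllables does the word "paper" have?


Word: "paper"
Syllable breakdown: pa | per
Counting: 2 parts
= 2 syllables


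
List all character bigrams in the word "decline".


Word: "decline" (length 7)
Number of bigrams = 7 - 2 + 1 = 6
  Position 0: "de"
  Position 1: "ec"
  Position 2: "cl"
  Position 3: "li"
  Position 4: "in"
  Position 5: "ne"
Bigrams = "de", "ec", "cl", "li", "in", "ne"


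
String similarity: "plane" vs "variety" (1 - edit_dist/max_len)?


Word 1: "plane" (length 5)
Word 2: "variety" (length 7)
One optimal edit sequence:
  1. substitute 'p' -> 'v'  (+1)
  2. substitute 'l' -> 'a'  (+1)
  3. substitute 'a' -> 'r'  (+1)
  4. substitute 'n' -> 'i'  (+1)
  5. keep 'e'
  6. insert 't'  (+1)
  7. insert 'y'  (+1)
Edit distance = 6
Max length = max(5, 7) = 7
Similarity = 1 - 6/7
= 0.1429


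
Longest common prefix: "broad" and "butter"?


Word 1: "broad"
Word 2: "butter"
Comparing from start:
  Pos 0: 'b' == 'b'
  Pos 1: 'r' != 'u' (stop)
LCP = "b" (length 1)


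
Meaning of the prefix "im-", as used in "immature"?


Prefix: im-
Example: immature = im- + mature
Meaning = not / into


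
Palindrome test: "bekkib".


Word: "bekkib"
Reversed: "bikkeb"
Forward == Backward? bekkib != bikkeb
Palindrome = No


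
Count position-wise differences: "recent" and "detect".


Comparing character by character (same length = 6):
  Pos 0: 'r' vs 'd' !=
  Pos 1: 'e' vs 'e' =
  Pos 2: 'c' vs 't' !=
  Pos 3: 'e' vs 'e' =
  Pos 4: 'n' vs 'c' !=
  Pos 5: 't' vs 't' =
Hamming distance = 3


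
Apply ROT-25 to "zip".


Word: "zip"
Shift: 25
Each letter → (letter + shift) mod 26:
  'z' (25) + 25 = 24 → 'y'
  'i' (8) + 25 = 7 → 'h'
  'p' (15) + 25 = 14 → 'o'
Result = "yho"


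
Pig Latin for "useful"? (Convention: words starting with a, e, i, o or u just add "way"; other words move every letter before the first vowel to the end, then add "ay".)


Word: "useful"
Starts with vowel → add 'way'
Pig Latin = "usefulway"


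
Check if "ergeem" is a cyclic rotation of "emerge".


Word: "emerge", Candidate: "ergeem"
Method: check if candidate is substring of word+word
"emergeemerge" contains "ergeem"? Yes
Is rotation = Yes


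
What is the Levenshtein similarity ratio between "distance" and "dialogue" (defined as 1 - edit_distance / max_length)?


Word 1: "distance" (length 8)
Word 2: "dialogue" (length 8)
One optimal edit sequence:
  1. keep 'd'
  2. keep 'i'
  3. substitute 's' -> 'a'  (+1)
  4. substitute 't' -> 'l'  (+1)
  5. substitute 'a' -> 'o'  (+1)
  6. substitute 'n' -> 'g'  (+1)
  7. substitute 'c' -> 'u'  (+1)
  8. keep 'e'
Edit distance = 5
Max length = max(8, 8) = 8
Similarity = 1 - 5/8
= 0.3750


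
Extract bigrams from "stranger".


Word: "stranger" (length 8)
Number of bigrams = 8 - 2 + 1 = 7
  Position 0: "st"
  Position 1: "tr"
  Position 2: "ra"
  Position 3: "an"
  Position 4: "ng"
  Position 5: "ge"
  Position 6: "er"
Bigrams = "st", "tr", "ra", "an", "ng", "ge", "er"


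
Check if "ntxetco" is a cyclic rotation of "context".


Word: "context", Candidate: "ntxetco"
Method: check if candidate is substring of word+word
"contextcontext" contains "ntxetco"? No
Is rotation = No


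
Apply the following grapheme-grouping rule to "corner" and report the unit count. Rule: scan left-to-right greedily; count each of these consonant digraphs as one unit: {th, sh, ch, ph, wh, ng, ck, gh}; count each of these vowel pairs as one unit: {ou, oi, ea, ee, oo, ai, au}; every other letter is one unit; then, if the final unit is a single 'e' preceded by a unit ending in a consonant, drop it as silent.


Word: "corner" (6 letters)
Left-to-right scan:
  (1) 'c' (letter)
  (2) 'o' (letter)
  (3) 'r' (letter)
  (4) 'n' (letter)
  (5) 'e' (letter)
  (6) 'r' (letter)
Units from scan: 6
Sound units = 6 units


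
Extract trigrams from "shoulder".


Word: "shoulder" (length 8)
Number of trigrams = 8 - 3 + 1 = 6
  Position 0: "sho"
  Position 1: "hou"
  Position 2: "oul"
  Position 3: "uld"
  Position 4: "lde"
  Position 5: "der"
Trigrams = "sho", "hou", "oul", "uld", "lde", "der"


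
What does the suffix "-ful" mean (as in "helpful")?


Suffix: -ful
As in: helpful -> help + -ful
Meaning = full of


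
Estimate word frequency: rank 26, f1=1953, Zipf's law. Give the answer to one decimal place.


Zipf's law: f(r) = f(1) / r
f(1) = 1953
f(26) = 1953 / 26
= 75.1 occurrences


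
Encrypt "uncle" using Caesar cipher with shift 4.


Word: "uncle"
Shift: 4
Each letter → (letter + shift) mod 26:
  'u' (20) + 4 = 24 → 'y'
  'n' (13) + 4 = 17 → 'r'
  'c' (2) + 4 = 6 → 'g'
  'l' (11) + 4 = 15 → 'p'
  'e' (4) + 4 = 8 → 'i'
Result = "yrgpi"


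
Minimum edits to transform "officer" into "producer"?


Word 1: "officer" (length 7)
Word 2: "producer" (length 8)
One optimal edit sequence (insert/delete/substitute each cost 1):
  1. insert 'p'  (+1)
  2. substitute 'o' -> 'r'  (+1)
  3. substitute 'f' -> 'o'  (+1)
  4. substitute 'f' -> 'd'  (+1)
  5. substitute 'i' -> 'u'  (+1)
  6. keep 'c'
  7. keep 'e'
  8. keep 'r'
Total edit operations: 5
Edit distance = 5


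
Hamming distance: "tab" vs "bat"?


Comparing character by character (same length = 3):
  Pos 0: 't' vs 'b' !=
  Pos 1: 'a' vs 'a' =
  Pos 2: 'b' vs 't' !=
Hamming distance = 2


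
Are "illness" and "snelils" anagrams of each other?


Word 1: "illness" → sorted: eillnss
Word 2: "snelils" → sorted: eillnss
Same letters? eillnss == eillnss
Anagram = Yes


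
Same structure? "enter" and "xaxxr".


Pattern of "enter": [0, 1, 2, 0, 3]
Pattern of "xaxxr": [0, 1, 0, 0, 2]
Patterns do not match
Same pattern = No


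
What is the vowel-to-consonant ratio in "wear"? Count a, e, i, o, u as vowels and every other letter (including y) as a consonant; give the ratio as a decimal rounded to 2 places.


Word: "wear"
Vowels (a,e,i,o,u): 2
Consonants: 2
Ratio = 2/2
= 1.00


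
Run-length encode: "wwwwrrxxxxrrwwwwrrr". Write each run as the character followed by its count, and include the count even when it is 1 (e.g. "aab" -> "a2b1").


String: "wwwwrrxxxxrrwwwwrrr"
Scanning for consecutive runs:
  'w' x 4
  'r' x 2
  'x' x 4
  'r' x 2
  'w' x 4
  'r' x 3
RLE = "w4r2x4r2w4r3"


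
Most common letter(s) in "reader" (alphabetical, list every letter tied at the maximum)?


Word: "reader"
Letter counts:
  'a': 1
  'd': 1
  'e': 2
  'r': 2
Maximum count = 2
Most frequent = 'e', 'r' (2 times each)


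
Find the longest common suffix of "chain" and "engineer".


Word 1: "chain"
Word 2: "engineer"
Comparing from end:
  Pos -1: 'n' != 'r' (stop)
LCS = "" (length 0)


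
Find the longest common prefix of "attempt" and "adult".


Word 1: "attempt"
Word 2: "adult"
Comparing from start:
  Pos 0: 'a' == 'a'
  Pos 1: 't' != 'd' (stop)
LCP = "a" (length 1)


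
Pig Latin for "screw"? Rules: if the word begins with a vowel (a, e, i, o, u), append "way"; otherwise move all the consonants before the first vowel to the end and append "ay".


Word: "screw"
Starts with consonant(s) → move to end, add 'ay'
Consonant cluster: "scr"
Pig Latin = "ewscray"


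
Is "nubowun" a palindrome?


Word: "nubowun"
Reversed: "nuwobun"
Forward == Backward? nubowun != nuwobun
Palindrome = No


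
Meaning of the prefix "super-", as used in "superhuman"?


Prefix: super-
Example: superhuman = super- + human
Meaning = above / beyond


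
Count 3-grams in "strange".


Word: "strange" (length 7)
Number of 3-grams = length - 3 + 1 = 7 - 3 + 1
= 5


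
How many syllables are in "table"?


Word: "table"
Syllable breakdown: ta / ble
Counting: 2 parts
= 2 syllables


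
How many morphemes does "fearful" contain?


Word: "fearful"
Morphemes: fear | -ful
Each morpheme carries meaning
= 2 morphemes


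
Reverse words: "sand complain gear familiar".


Original: "sand complain gear familiar"
Words (1..n): sand | complain | gear | familiar
Reversed (n..1): familiar | gear | complain | sand
Result = "familiar gear complain sand"


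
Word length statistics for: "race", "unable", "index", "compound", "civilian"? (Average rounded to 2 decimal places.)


Lengths: "race"=4, "unable"=6, "index"=5, "compound"=8, "civilian"=8
Sum = 31, Count = 5
Average = 31/5 = 6.20
= avg=6.20, min=4, max=8


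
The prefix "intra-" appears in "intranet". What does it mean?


Prefix: intra-
Example: intranet (intra- + net)
Meaning = within


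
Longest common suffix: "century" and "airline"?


Word 1: "century"
Word 2: "airline"
Comparing from end:
  Pos -1: 'y' != 'e' (stop)
LCS = "" (length 0)


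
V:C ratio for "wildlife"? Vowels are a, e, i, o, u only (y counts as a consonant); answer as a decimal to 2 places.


Word: "wildlife"
Vowels (a,e,i,o,u): 3
Consonants: 5
Ratio = 3/5
= 0.60


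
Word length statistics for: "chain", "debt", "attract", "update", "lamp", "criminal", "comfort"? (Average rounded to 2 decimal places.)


Lengths: "chain"=5, "debt"=4, "attract"=7, "update"=6, "lamp"=4, "criminal"=8, "comfort"=7
Sum = 41, Count = 7
Average = 41/7 = 5.86
= avg=5.86, min=4, max=8


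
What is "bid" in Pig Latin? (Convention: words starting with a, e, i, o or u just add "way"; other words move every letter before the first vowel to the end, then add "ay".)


Word: "bid"
Starts with consonant(s) → move to end, add 'ay'
Consonant cluster: "b"
Pig Latin = "idbay"


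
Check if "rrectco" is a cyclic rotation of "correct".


Word: "correct", Candidate: "rrectco"
Method: check if candidate is substring of word+word
"correctcorrect" contains "rrectco"? Yes
Is rotation = Yes


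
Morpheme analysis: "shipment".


Word: "shipment"
Morphemes: ship + -ment
Each morpheme carries meaning
= 2 morphemes


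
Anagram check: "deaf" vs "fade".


Word 1: "deaf" → sorted: adef
Word 2: "fade" → sorted: adef
Same letters? adef == adef
Anagram = Yes


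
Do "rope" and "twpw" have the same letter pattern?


Pattern of "rope": [0, 1, 2, 3]
Pattern of "twpw": [0, 1, 2, 1]
Patterns do not match
Same pattern = No


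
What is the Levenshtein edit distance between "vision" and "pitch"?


Word 1: "vision" (length 6)
Word 2: "pitch" (length 5)
One optimal edit sequence (insert/delete/substitute each cost 1):
  1. substitute 'v' -> 'p'  (+1)
  2. keep 'i'
  3. delete 's'  (+1)
  4. substitute 'i' -> 't'  (+1)
  5. substitute 'o' -> 'c'  (+1)
  6. substitute 'n' -> 'h'  (+1)
Total edit operations: 5
Edit distance = 5


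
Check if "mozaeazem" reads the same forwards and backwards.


Word: "mozaeazem"
Reversed: "mezaeazom"
Forward == Backward? mozaeazem != mezaeazom
Palindrome = No


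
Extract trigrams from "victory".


Word: "victory" (length 7)
Number of trigrams = 7 - 3 + 1 = 5
  Position 0: "vic"
  Position 1: "ict"
  Position 2: "cto"
  Position 3: "tor"
  Position 4: "ory"
Trigrams = "vic", "ict", "cto", "tor", "ory"


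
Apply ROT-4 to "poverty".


Word: "poverty"
Shift: 4
Each letter → (letter + shift) mod 26:
  'p' (15) + 4 = 19 → 't'
  'o' (14) + 4 = 18 → 's'
  'v' (21) + 4 = 25 → 'z'
  'e' (4) + 4 = 8 → 'i'
  'r' (17) + 4 = 21 → 'v'
  't' (19) + 4 = 23 → 'x'
  'y' (24) + 4 = 2 → 'c'
Result = "tszivxc"


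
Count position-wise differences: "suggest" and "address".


Comparing character by character (same length = 7):
  Pos 0: 's' vs 'a' !=
  Pos 1: 'u' vs 'd' !=
  Pos 2: 'g' vs 'd' !=
  Pos 3: 'g' vs 'r' !=
  Pos 4: 'e' vs 'e' =
  Pos 5: 's' vs 's' =
  Pos 6: 't' vs 's' !=
Hamming distance = 5


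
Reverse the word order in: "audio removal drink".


Original: "audio removal drink"
Words (1..n): audio | removal | drink
Reversed (n..1): drink | removal | audio
Result = "drink removal audio"


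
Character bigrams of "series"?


Word: "series" (length 6)
Number of bigrams = 6 - 2 + 1 = 5
  Position 0: "se"
  Position 1: "er"
  Position 2: "ri"
  Position 3: "ie"
  Position 4: "es"
Bigrams = "se", "er", "ri", "ie", "es"


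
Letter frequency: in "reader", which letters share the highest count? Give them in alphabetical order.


Word: "reader"
Letter counts:
  'a': 1
  'd': 1
  'e': 2
  'r': 2
Maximum count = 2
Most frequent = 'e', 'r' (2 times each)


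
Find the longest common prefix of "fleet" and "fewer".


Word 1: "fleet"
Word 2: "fewer"
Comparing from start:
  Pos 0: 'f' == 'f'
  Pos 1: 'l' != 'e' (stop)
LCP = "f" (length 1)


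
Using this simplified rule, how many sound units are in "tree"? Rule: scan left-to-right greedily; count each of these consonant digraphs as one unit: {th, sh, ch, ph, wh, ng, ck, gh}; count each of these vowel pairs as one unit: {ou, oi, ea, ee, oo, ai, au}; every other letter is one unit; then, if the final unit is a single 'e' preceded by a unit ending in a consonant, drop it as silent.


Word: "tree" (4 letters)
Left-to-right scan:
  (1) 't' (letter)
  (2) 'r' (letter)
  (3) 'ee' (vowel-pair)
Units from scan: 3
Sound units = 3 units


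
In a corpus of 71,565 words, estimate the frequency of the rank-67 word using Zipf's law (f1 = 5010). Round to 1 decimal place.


Zipf's law: f(r) = f(1) / r
f(1) = 5010
f(67) = 5010 / 67
= 74.8 occurrences


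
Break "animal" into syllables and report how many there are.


Word: "animal"
Syllable breakdown: an / i / mal
Counting: 3 parts
= 3 syllables


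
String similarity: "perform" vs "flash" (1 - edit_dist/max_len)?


Word 1: "perform" (length 7)
Word 2: "flash" (length 5)
One optimal edit sequence:
  1. delete 'p'  (+1)
  2. delete 'e'  (+1)
  3. substitute 'r' -> 'f'  (+1)
  4. substitute 'f' -> 'l'  (+1)
  5. substitute 'o' -> 'a'  (+1)
  6. substitute 'r' -> 's'  (+1)
  7. substitute 'm' -> 'h'  (+1)
Edit distance = 7
Max length = max(7, 5) = 7
Similarity = 1 - 7/7
= 0.0000


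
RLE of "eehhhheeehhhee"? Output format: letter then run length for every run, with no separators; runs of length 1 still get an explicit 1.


String: "eehhhheeehhhee"
Scanning for consecutive runs:
  'e' x 2
  'h' x 4
  'e' x 3
  'h' x 3
  'e' x 2
RLE = "e2h4e3h3e2"


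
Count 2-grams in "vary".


Word: "vary" (length 4)
Number of 2-grams = length - 2 + 1 = 4 - 2 + 1
= 3


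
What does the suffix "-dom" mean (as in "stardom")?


Suffix: -dom
Example: stardom = star + -dom
Meaning = state / realm


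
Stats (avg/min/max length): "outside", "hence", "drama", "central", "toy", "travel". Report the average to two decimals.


Lengths: "outside"=7, "hence"=5, "drama"=5, "central"=7, "toy"=3, "travel"=6
Sum = 33, Count = 6
Average = 33/6 = 5.50
= avg=5.50, min=3, max=7


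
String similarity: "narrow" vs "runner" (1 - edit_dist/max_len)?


Word 1: "narrow" (length 6)
Word 2: "runner" (length 6)
One optimal edit sequence:
  1. substitute 'n' -> 'r'  (+1)
  2. substitute 'a' -> 'u'  (+1)
  3. substitute 'r' -> 'n'  (+1)
  4. substitute 'r' -> 'n'  (+1)
  5. substitute 'o' -> 'e'  (+1)
  6. substitute 'w' -> 'r'  (+1)
Edit distance = 6
Max length = max(6, 6) = 6
Similarity = 1 - 6/6
= 0.0000


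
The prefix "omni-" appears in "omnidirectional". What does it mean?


Prefix: omni-
Example: omnidirectional = omni- + directional
Meaning = all


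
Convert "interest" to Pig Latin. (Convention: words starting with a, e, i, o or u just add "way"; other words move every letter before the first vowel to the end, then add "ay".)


Word: "interest"
Starts with vowel → add 'way'
Pig Latin = "interestway"


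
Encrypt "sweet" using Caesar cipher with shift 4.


Word: "sweet"
Shift: 4
Each letter → (letter + shift) mod 26:
  's' (18) + 4 = 22 → 'w'
  'w' (22) + 4 = 0 → 'a'
  'e' (4) + 4 = 8 → 'i'
  'e' (4) + 4 = 8 → 'i'
  't' (19) + 4 = 23 → 'x'
Result = "waiix"


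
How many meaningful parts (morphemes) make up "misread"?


Word: "misread"
Morphemes: mis- + read
Each morpheme carries meaning
= 2 morphemes


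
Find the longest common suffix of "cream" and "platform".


Word 1: "cream"
Word 2: "platform"
Comparing from end:
  Pos -1: 'm' == 'm'
  Pos -2: 'a' != 'r' (stop)
LCS = "m" (length 1)


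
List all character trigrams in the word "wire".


Word: "wire" (length 4)
Number of trigrams = 4 - 3 + 1 = 2
  Position 0: "wir"
  Position 1: "ire"
Trigrams = "wir", "ire"


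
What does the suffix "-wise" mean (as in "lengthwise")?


Suffix: -wise
Example: lengthwise (length + -wise)
Meaning = in the manner of


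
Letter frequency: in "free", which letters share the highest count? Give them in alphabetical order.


Word: "free"
Letter counts:
  'e': 2
  'f': 1
  'r': 1
Maximum count = 2
Most frequent = 'e' (2 times each)


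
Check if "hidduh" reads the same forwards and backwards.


Word: "hidduh"
Reversed: "huddih"
Forward == Backward? hidduh != huddih
Palindrome = No


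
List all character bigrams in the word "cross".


Word: "cross" (length 5)
Number of bigrams = 5 - 2 + 1 = 4
  Position 0: "cr"
  Position 1: "ro"
  Position 2: "os"
  Position 3: "ss"
Bigrams = "cr", "ro", "os", "ss"


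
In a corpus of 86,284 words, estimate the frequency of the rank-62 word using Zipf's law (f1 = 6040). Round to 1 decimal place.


Zipf's law: f(r) = f(1) / r
f(1) = 6040
f(62) = 6040 / 62
= 97.4 occurrences


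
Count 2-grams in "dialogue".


Word: "dialogue" (length 8)
Number of 2-grams = length - 2 + 1 = 8 - 2 + 1
= 7


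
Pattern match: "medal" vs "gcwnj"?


Pattern of "medal": [0, 1, 2, 3, 4]
Pattern of "gcwnj": [0, 1, 2, 3, 4]
Patterns match
Same pattern = Yes


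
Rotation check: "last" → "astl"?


Word: "last", Candidate: "astl"
Method: check if candidate is substring of word+word
"lastlast" contains "astl"? Yes
Is rotation = Yes


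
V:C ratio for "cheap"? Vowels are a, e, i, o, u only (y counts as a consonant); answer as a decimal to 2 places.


Word: "cheap"
Vowels (a,e,i,o,u): 2
Consonants: 3
Ratio = 2/3
= 0.67


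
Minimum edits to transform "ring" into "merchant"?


Word 1: "ring" (length 4)
Word 2: "merchant" (length 8)
One optimal edit sequence (insert/delete/substitute each cost 1):
  1. insert 'm'  (+1)
  2. insert 'e'  (+1)
  3. keep 'r'
  4. insert 'c'  (+1)
  5. insert 'h'  (+1)
  6. substitute 'i' -> 'a'  (+1)
  7. keep 'n'
  8. substitute 'g' -> 't'  (+1)
Total edit operations: 6
Edit distance = 6


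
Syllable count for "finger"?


Word: "finger"
Syllable breakdown: fin-ger
Counting: 2 parts
= 2 syllables


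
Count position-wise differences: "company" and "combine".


Comparing character by character (same length = 7):
  Pos 0: 'c' vs 'c' =
  Pos 1: 'o' vs 'o' =
  Pos 2: 'm' vs 'm' =
  Pos 3: 'p' vs 'b' !=
  Pos 4: 'a' vs 'i' !=
  Pos 5: 'n' vs 'n' =
  Pos 6: 'y' vs 'e' !=
Hamming distance = 3


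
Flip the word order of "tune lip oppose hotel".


Original: "tune lip oppose hotel"
Words (1..n): tune | lip | oppose | hotel
Reversed (n..1): hotel | oppose | lip | tune
Result = "hotel oppose lip tune"


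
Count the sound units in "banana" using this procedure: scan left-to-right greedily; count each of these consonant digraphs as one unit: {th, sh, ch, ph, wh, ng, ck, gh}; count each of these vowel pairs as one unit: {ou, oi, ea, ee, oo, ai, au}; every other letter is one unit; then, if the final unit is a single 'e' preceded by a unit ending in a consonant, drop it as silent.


Word: "banana" (6 letters)
Left-to-right scan:
  [1] 'b' (letter)
  [2] 'a' (letter)
  [3] 'n' (letter)
  [4] 'a' (letter)
  [5] 'n' (letter)
  [6] 'a' (letter)
Units from scan: 6
Sound units = 6 units


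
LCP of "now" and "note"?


Word 1: "now"
Word 2: "note"
Comparing from start:
  Pos 0: 'n' == 'n'
  Pos 1: 'o' == 'o'
  Pos 2: 'w' != 't' (stop)
LCP = "no" (length 2)


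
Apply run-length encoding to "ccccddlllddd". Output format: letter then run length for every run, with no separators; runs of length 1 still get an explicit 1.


String: "ccccddlllddd"
Scanning for consecutive runs:
  'c' x 4
  'd' x 2
  'l' x 3
  'd' x 3
RLE = "c4d2l3d3"


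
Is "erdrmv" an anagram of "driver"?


Word 1: "driver" → sorted: deirrv
Word 2: "erdrmv" → sorted: demrrv
Same letters? deirrv != demrrv
Anagram = No


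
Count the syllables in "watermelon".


Word: "watermelon"
Syllable breakdown: wa · ter · mel · on
Counting: 4 parts
= 4 syllables


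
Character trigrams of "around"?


Word: "around" (length 6)
Number of trigrams = 6 - 3 + 1 = 4
  Position 0: "aro"
  Position 1: "rou"
  Position 2: "oun"
  Position 3: "und"
Trigrams = "aro", "rou", "oun", "und"


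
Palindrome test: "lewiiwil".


Word: "lewiiwil"
Reversed: "liwiiwel"
Forward == Backward? lewiiwil != liwiiwel
Palindrome = No


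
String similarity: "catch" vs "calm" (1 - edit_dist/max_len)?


Word 1: "catch" (length 5)
Word 2: "calm" (length 4)
One optimal edit sequence:
  1. keep 'c'
  2. keep 'a'
  3. delete 't'  (+1)
  4. substitute 'c' -> 'l'  (+1)
  5. substitute 'h' -> 'm'  (+1)
Edit distance = 3
Max length = max(5, 4) = 5
Similarity = 1 - 3/5
= 0.4000


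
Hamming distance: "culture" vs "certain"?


Comparing character by character (same length = 7):
  Pos 0: 'c' vs 'c' =
  Pos 1: 'u' vs 'e' !=
  Pos 2: 'l' vs 'r' !=
  Pos 3: 't' vs 't' =
  Pos 4: 'u' vs 'a' !=
  Pos 5: 'r' vs 'i' !=
  Pos 6: 'e' vs 'n' !=
Hamming distance = 5


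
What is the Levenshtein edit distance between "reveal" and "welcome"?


Word 1: "reveal" (length 6)
Word 2: "welcome" (length 7)
One optimal edit sequence (insert/delete/substitute each cost 1):
  1. substitute 'r' -> 'w'  (+1)
  2. keep 'e'
  3. insert 'l'  (+1)
  4. substitute 'v' -> 'c'  (+1)
  5. substitute 'e' -> 'o'  (+1)
  6. substitute 'a' -> 'm'  (+1)
  7. substitute 'l' -> 'e'  (+1)
Total edit operations: 6
Edit distance = 6


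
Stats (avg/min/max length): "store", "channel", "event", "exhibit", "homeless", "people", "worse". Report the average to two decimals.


Lengths: "store"=5, "channel"=7, "event"=5, "exhibit"=7, "homeless"=8, "people"=6, "worse"=5
Sum = 43, Count = 7
Average = 43/7 = 6.14
= avg=6.14, min=5, max=8


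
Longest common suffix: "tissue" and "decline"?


Word 1: "tissue"
Word 2: "decline"
Comparing from end:
  Pos -1: 'e' == 'e'
  Pos -2: 'u' != 'n' (stop)
LCS = "e" (length 1)


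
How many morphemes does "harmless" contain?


Word: "harmless"
Morphemes: harm / -less
Each morpheme carries meaning
= 2 morphemes


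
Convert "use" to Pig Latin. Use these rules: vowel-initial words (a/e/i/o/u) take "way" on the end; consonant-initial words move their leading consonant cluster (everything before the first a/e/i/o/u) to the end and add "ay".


Word: "use"
Starts with vowel → add 'way'
Pig Latin = "useway"


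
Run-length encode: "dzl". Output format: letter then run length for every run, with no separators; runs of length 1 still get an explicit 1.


String: "dzl"
Scanning for consecutive runs:
  'd' x 1
  'z' x 1
  'l' x 1
RLE = "d1z1l1"


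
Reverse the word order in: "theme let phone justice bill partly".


Original: "theme let phone justice bill partly"
Words (1..n): theme | let | phone | justice | bill | partly
Reversed (n..1): partly | bill | justice | phone | let | theme
Result = "partly bill justice phone let theme"
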